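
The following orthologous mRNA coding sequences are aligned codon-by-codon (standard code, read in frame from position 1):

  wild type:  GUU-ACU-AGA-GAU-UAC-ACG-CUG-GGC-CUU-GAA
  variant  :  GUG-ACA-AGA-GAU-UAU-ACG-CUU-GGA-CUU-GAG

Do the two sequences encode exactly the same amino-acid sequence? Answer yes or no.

yes

Codon 1: GUU Val / GUG Val — synonymous.
Codon 2: ACU Thr / ACA Thr — synonymous.
Codon 3: AGA Arg / AGA Arg — identical.
Codon 4: GAU Asp / GAU Asp — identical.
Codon 5: UAC Tyr / UAU Tyr — synonymous.
Codon 6: ACG Thr / ACG Thr — identical.
Codon 7: CUG Leu / CUU Leu — synonymous.
Codon 8: GGC Gly / GGA Gly — synonymous.
Codon 9: CUU Leu / CUU Leu — identical.
Codon 10: GAA Glu / GAG Glu — synonymous.
Nonsynonymous differences: 0 → same protein.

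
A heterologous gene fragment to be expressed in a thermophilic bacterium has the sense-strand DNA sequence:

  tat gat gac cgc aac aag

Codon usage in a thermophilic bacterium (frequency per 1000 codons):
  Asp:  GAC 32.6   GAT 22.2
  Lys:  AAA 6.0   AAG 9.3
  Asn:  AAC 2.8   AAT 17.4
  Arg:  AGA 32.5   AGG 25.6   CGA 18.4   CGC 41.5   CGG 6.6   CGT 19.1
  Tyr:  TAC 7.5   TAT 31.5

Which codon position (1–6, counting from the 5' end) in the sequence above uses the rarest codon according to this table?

5

Codon 1 TAT (Tyr): 31.5 per 1000.
Codon 2 GAT (Asp): 22.2 per 1000.
Codon 3 GAC (Asp): 32.6 per 1000.
Codon 4 CGC (Arg): 41.5 per 1000.
Codon 5 AAC (Asn): 2.8 per 1000.
Codon 6 AAG (Lys): 9.3 per 1000.
Lowest frequency is 2.8 at codon 5.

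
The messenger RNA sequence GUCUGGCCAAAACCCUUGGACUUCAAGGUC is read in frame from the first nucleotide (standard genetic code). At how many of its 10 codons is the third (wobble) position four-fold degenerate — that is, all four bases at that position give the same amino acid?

4

Codon 1 GUC (Val): third position 4-fold.
Codon 2 UGG (Trp): third position 1-fold.
Codon 3 CCA (Pro): third position 4-fold.
Codon 4 AAA (Lys): third position 2-fold.
Codon 5 CCC (Pro): third position 4-fold.
Codon 6 UUG (Leu): third position 2-fold.
Codon 7 GAC (Asp): third position 2-fold.
Codon 8 UUC (Phe): third position 2-fold.
Codon 9 AAG (Lys): third position 2-fold.
Codon 10 GUC (Val): third position 4-fold.
Four-fold degenerate third positions: 4.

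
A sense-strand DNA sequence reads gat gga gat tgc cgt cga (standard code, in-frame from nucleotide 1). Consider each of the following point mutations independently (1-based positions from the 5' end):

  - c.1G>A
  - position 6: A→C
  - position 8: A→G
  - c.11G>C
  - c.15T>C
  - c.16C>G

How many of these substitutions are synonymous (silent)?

2

Codon 1: GAT (Asp) → AAT (Asn) — missense.
Codon 2: GGA (Gly) → GGC (Gly) — synonymous.
Codon 3: GAT (Asp) → GGT (Gly) — missense.
Codon 4: TGC (Cys) → TCC (Ser) — missense.
Codon 5: CGT (Arg) → CGC (Arg) — synonymous.
Codon 6: CGA (Arg) → GGA (Gly) — missense.
Synonymous: 2 of 6.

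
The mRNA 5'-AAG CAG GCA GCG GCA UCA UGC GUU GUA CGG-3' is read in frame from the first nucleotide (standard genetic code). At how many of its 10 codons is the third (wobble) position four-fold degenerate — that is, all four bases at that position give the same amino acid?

Codon 1 AAG (Lys): third position 2-fold.
Codon 2 CAG (Gln): third position 2-fold.
Codon 3 GCA (Ala): third position 4-fold.
Codon 4 GCG (Ala): third position 4-fold.
Codon 5 GCA (Ala): third position 4-fold.
Codon 6 UCA (Ser): third position 4-fold.
Codon 7 UGC (Cys): third position 2-fold.
Codon 8 GUU (Val): third position 4-fold.
Codon 9 GUA (Val): third position 4-fold.
Codon 10 CGG (Arg): third position 4-fold.
Four-fold degenerate third positions: 7.

7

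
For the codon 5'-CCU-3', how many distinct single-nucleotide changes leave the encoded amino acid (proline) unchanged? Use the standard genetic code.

Position 1: none → 0 synonymous.
Position 2: none → 0 synonymous.
Position 3: CCC, CCA, CCG → 3 synonymous.
Total: 0 + 0 + 3 = 3.

3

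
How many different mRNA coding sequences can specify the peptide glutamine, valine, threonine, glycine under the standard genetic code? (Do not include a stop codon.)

Gln: 2 codons.
Val: 4 codons.
Thr: 4 codons.
Gly: 4 codons.
2 × 4 × 4 × 4 = 128.

128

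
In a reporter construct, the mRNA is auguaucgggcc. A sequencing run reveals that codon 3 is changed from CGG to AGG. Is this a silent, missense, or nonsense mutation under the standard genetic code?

silent

Position 7 falls in codon 3: CGG → Arg.
After the substitution the codon is AGG → Arg.
Both encode Arg, so the change is synonymous.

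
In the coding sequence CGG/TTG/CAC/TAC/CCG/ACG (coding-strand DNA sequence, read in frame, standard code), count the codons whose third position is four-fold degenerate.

Codon 1 CGG (Arg): third position 4-fold.
Codon 2 TTG (Leu): third position 2-fold.
Codon 3 CAC (His): third position 2-fold.
Codon 4 TAC (Tyr): third position 2-fold.
Codon 5 CCG (Pro): third position 4-fold.
Codon 6 ACG (Thr): third position 4-fold.
Four-fold degenerate third positions: 3.

3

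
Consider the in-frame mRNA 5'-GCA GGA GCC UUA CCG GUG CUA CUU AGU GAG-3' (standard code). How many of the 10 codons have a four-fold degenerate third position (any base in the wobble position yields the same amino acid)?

Codon 1 GCA (Ala): third position 4-fold.
Codon 2 GGA (Gly): third position 4-fold.
Codon 3 GCC (Ala): third position 4-fold.
Codon 4 UUA (Leu): third position 2-fold.
Codon 5 CCG (Pro): third position 4-fold.
Codon 6 GUG (Val): third position 4-fold.
Codon 7 CUA (Leu): third position 4-fold.
Codon 8 CUU (Leu): third position 4-fold.
Codon 9 AGU (Ser): third position 2-fold.
Codon 10 GAG (Glu): third position 2-fold.
Four-fold degenerate third positions: 7.

7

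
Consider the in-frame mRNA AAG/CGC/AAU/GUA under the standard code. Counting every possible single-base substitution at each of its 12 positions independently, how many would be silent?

8

Codon 1 (AAG, Lys): 1 synonymous substitution.
Codon 2 (CGC, Arg): 3 synonymous substitutions.
Codon 3 (AAU, Asn): 1 synonymous substitution.
Codon 4 (GUA, Val): 3 synonymous substitutions.
Total: 1 + 3 + 1 + 3 = 8.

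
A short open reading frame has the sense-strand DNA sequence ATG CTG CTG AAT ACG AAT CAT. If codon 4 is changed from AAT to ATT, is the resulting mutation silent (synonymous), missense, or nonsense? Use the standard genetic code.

Position 11 falls in codon 4: AAT → Asn.
After the substitution the codon is ATT → Ile.
Asn ≠ Ile, so this is a missense mutation.

missense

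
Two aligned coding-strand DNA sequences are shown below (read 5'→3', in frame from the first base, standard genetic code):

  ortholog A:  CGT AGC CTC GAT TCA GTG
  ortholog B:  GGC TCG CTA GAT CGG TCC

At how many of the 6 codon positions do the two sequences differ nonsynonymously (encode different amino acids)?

3

Codon 1: CGT Arg / GGC Gly — nonsynonymous.
Codon 2: AGC Ser / TCG Ser — synonymous.
Codon 3: CTC Leu / CTA Leu — synonymous.
Codon 4: GAT Asp / GAT Asp — identical.
Codon 5: TCA Ser / CGG Arg — nonsynonymous.
Codon 6: GTG Val / TCC Ser — nonsynonymous.
Nonsynonymous differences: 3.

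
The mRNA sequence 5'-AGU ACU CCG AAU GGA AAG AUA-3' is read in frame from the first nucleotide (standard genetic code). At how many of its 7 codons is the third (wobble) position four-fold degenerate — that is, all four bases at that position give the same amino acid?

3

Codon 1 AGU (Ser): third position 2-fold.
Codon 2 ACU (Thr): third position 4-fold.
Codon 3 CCG (Pro): third position 4-fold.
Codon 4 AAU (Asn): third position 2-fold.
Codon 5 GGA (Gly): third position 4-fold.
Codon 6 AAG (Lys): third position 2-fold.
Codon 7 AUA (Ile): third position 3-fold.
Four-fold degenerate third positions: 3.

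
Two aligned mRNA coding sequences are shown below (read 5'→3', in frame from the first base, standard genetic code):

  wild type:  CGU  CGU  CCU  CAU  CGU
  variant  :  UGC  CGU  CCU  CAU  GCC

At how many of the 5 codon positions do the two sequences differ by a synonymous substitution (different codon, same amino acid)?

Codon 1: CGU Arg / UGC Cys — nonsynonymous.
Codon 2: CGU Arg / CGU Arg — identical.
Codon 3: CCU Pro / CCU Pro — identical.
Codon 4: CAU His / CAU His — identical.
Codon 5: CGU Arg / GCC Ala — nonsynonymous.
Synonymous differences: 0.

0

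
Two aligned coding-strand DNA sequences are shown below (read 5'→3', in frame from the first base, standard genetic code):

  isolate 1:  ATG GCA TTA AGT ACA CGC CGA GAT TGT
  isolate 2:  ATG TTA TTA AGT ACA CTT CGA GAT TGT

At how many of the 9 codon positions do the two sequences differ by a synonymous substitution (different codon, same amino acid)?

0

Codon 1: ATG Met / ATG Met — identical.
Codon 2: GCA Ala / TTA Leu — nonsynonymous.
Codon 3: TTA Leu / TTA Leu — identical.
Codon 4: AGT Ser / AGT Ser — identical.
Codon 5: ACA Thr / ACA Thr — identical.
Codon 6: CGC Arg / CTT Leu — nonsynonymous.
Codon 7: CGA Arg / CGA Arg — identical.
Codon 8: GAT Asp / GAT Asp — identical.
Codon 9: TGT Cys / TGT Cys — identical.
Synonymous differences: 0.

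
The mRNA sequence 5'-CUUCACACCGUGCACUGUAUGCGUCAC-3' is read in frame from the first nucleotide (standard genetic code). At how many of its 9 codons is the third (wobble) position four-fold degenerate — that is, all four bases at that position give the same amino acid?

Codon 1 CUU (Leu): third position 4-fold.
Codon 2 CAC (His): third position 2-fold.
Codon 3 ACC (Thr): third position 4-fold.
Codon 4 GUG (Val): third position 4-fold.
Codon 5 CAC (His): third position 2-fold.
Codon 6 UGU (Cys): third position 2-fold.
Codon 7 AUG (Met): third position 1-fold.
Codon 8 CGU (Arg): third position 4-fold.
Codon 9 CAC (His): third position 2-fold.
Four-fold degenerate third positions: 4.

4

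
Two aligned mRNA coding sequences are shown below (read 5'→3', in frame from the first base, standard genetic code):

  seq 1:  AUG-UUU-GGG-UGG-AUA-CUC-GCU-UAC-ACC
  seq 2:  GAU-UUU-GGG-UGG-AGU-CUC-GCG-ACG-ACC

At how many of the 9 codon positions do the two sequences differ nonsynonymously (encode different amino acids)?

3

Codon 1: AUG Met / GAU Asp — nonsynonymous.
Codon 2: UUU Phe / UUU Phe — identical.
Codon 3: GGG Gly / GGG Gly — identical.
Codon 4: UGG Trp / UGG Trp — identical.
Codon 5: AUA Ile / AGU Ser — nonsynonymous.
Codon 6: CUC Leu / CUC Leu — identical.
Codon 7: GCU Ala / GCG Ala — synonymous.
Codon 8: UAC Tyr / ACG Thr — nonsynonymous.
Codon 9: ACC Thr / ACC Thr — identical.
Nonsynonymous differences: 3.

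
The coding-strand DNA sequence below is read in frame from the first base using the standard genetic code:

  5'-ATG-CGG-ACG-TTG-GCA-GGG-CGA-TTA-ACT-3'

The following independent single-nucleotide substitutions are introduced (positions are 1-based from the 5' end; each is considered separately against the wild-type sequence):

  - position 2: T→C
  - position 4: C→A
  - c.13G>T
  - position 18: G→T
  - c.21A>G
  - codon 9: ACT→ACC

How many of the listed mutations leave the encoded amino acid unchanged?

Codon 1: ATG (Met) → ACG (Thr) — missense.
Codon 2: CGG (Arg) → AGG (Arg) — synonymous.
Codon 5: GCA (Ala) → TCA (Ser) — missense.
Codon 6: GGG (Gly) → GGT (Gly) — synonymous.
Codon 7: CGA (Arg) → CGG (Arg) — synonymous.
Codon 9: ACT (Thr) → ACC (Thr) — synonymous.
Synonymous: 4 of 6.

4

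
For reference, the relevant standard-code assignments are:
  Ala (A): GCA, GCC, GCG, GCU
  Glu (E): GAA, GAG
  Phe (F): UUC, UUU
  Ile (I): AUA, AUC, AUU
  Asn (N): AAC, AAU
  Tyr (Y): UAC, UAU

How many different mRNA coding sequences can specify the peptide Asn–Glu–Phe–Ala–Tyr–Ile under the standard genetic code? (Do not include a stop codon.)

192

Asn: 2 codons.
Glu: 2 codons.
Phe: 2 codons.
Ala: 4 codons.
Tyr: 2 codons.
Ile: 3 codons.
2 × 2 × 2 × 4 × 2 × 3 = 192.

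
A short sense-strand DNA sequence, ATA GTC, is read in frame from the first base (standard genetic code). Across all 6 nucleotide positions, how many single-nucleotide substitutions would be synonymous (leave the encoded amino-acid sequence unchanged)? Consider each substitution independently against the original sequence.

Codon 1 (ATA, Ile): 2 synonymous substitutions.
Codon 2 (GTC, Val): 3 synonymous substitutions.
Total: 2 + 3 = 5.

5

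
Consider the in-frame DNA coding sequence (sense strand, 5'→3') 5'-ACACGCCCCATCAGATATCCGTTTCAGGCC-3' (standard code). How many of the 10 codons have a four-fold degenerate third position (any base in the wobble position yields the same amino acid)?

5

Codon 1 ACA (Thr): third position 4-fold.
Codon 2 CGC (Arg): third position 4-fold.
Codon 3 CCC (Pro): third position 4-fold.
Codon 4 ATC (Ile): third position 3-fold.
Codon 5 AGA (Arg): third position 2-fold.
Codon 6 TAT (Tyr): third position 2-fold.
Codon 7 CCG (Pro): third position 4-fold.
Codon 8 TTT (Phe): third position 2-fold.
Codon 9 CAG (Gln): third position 2-fold.
Codon 10 GCC (Ala): third position 4-fold.
Four-fold degenerate third positions: 5.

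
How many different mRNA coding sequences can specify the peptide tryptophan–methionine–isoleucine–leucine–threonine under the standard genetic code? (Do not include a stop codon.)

72

Trp: 1 codon.
Met: 1 codon.
Ile: 3 codons.
Leu: 6 codons.
Thr: 4 codons.
1 × 1 × 3 × 6 × 4 = 72.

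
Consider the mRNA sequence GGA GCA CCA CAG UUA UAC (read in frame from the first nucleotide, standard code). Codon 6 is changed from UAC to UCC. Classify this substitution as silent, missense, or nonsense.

missense

Position 17 falls in codon 6: UAC → Tyr.
After the substitution the codon is UCC → Ser.
Tyr ≠ Ser, so this is a missense mutation.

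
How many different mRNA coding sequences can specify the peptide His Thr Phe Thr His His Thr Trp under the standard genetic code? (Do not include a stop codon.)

1024

His: 2 codons.
Thr: 4 codons.
Phe: 2 codons.
Thr: 4 codons.
His: 2 codons.
His: 2 codons.
Thr: 4 codons.
Trp: 1 codon.
2 × 4 × 2 × 4 × 2 × 2 × 4 × 1 = 1024.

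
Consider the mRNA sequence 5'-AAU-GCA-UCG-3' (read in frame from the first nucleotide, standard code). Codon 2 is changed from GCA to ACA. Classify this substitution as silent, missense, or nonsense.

missense

Position 4 falls in codon 2: GCA → Ala.
After the substitution the codon is ACA → Thr.
Ala ≠ Thr, so this is a missense mutation.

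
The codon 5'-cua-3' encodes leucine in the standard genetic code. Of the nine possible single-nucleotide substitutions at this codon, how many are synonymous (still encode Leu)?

4

Position 1: UUA → 1 synonymous.
Position 2: none → 0 synonymous.
Position 3: CUU, CUC, CUG → 3 synonymous.
Total: 1 + 0 + 3 = 4.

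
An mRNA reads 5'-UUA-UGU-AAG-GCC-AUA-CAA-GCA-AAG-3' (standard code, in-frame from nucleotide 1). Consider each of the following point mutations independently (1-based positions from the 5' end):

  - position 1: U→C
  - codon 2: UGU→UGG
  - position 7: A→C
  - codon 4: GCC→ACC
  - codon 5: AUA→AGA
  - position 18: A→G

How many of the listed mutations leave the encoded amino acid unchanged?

2

Codon 1: UUA (Leu) → CUA (Leu) — synonymous.
Codon 2: UGU (Cys) → UGG (Trp) — missense.
Codon 3: AAG (Lys) → CAG (Gln) — missense.
Codon 4: GCC (Ala) → ACC (Thr) — missense.
Codon 5: AUA (Ile) → AGA (Arg) — missense.
Codon 6: CAA (Gln) → CAG (Gln) — synonymous.
Synonymous: 2 of 6.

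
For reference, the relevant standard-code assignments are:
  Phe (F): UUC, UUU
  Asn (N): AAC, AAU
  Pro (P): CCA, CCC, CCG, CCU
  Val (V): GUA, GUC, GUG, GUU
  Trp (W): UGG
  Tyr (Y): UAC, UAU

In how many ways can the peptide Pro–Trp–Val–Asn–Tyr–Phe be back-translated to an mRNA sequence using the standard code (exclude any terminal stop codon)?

128

Pro: 4 codons.
Trp: 1 codon.
Val: 4 codons.
Asn: 2 codons.
Tyr: 2 codons.
Phe: 2 codons.
4 × 1 × 4 × 2 × 2 × 2 = 128.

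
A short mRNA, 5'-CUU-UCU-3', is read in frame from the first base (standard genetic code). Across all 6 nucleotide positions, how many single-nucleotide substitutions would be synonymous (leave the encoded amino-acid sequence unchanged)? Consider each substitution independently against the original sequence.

6

Codon 1 (CUU, Leu): 3 synonymous substitutions.
Codon 2 (UCU, Ser): 3 synonymous substitutions.
Total: 3 + 3 = 6.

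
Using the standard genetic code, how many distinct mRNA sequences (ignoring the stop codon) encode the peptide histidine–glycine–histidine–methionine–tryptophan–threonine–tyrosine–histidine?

His: 2 codons.
Gly: 4 codons.
His: 2 codons.
Met: 1 codon.
Trp: 1 codon.
Thr: 4 codons.
Tyr: 2 codons.
His: 2 codons.
2 × 4 × 2 × 1 × 1 × 4 × 2 × 2 = 256.

256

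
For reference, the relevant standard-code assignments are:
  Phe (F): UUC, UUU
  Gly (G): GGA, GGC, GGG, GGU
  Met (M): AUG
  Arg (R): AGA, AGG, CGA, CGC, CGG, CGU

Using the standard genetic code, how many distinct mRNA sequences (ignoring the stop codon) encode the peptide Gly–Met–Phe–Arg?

48

Gly: 4 codons.
Met: 1 codon.
Phe: 2 codons.
Arg: 6 codons.
4 × 1 × 2 × 6 = 48.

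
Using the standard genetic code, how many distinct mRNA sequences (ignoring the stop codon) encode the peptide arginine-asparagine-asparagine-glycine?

Arg: 6 codons.
Asn: 2 codons.
Asn: 2 codons.
Gly: 4 codons.
6 × 2 × 2 × 4 = 96.

96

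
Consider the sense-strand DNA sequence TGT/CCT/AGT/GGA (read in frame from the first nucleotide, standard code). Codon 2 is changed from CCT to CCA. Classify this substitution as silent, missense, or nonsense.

silent

Position 6 falls in codon 2: CCT → Pro.
After the substitution the codon is CCA → Pro.
Both encode Pro, so the change is synonymous.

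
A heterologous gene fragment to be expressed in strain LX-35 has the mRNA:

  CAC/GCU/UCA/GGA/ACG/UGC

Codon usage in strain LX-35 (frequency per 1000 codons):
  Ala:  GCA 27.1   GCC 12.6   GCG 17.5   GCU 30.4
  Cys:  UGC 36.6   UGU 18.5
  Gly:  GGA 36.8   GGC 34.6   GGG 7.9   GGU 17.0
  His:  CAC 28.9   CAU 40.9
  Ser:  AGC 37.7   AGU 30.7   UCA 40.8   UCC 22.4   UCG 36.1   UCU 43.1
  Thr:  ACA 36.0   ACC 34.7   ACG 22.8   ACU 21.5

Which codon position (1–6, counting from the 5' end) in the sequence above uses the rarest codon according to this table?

5

Codon 1 CAC (His): 28.9 per 1000.
Codon 2 GCU (Ala): 30.4 per 1000.
Codon 3 UCA (Ser): 40.8 per 1000.
Codon 4 GGA (Gly): 36.8 per 1000.
Codon 5 ACG (Thr): 22.8 per 1000.
Codon 6 UGC (Cys): 36.6 per 1000.
Lowest frequency is 22.8 at codon 5.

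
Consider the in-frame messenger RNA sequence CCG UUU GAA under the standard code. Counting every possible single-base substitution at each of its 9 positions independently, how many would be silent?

5

Codon 1 (CCG, Pro): 3 synonymous substitutions.
Codon 2 (UUU, Phe): 1 synonymous substitution.
Codon 3 (GAA, Glu): 1 synonymous substitution.
Total: 3 + 1 + 1 = 5.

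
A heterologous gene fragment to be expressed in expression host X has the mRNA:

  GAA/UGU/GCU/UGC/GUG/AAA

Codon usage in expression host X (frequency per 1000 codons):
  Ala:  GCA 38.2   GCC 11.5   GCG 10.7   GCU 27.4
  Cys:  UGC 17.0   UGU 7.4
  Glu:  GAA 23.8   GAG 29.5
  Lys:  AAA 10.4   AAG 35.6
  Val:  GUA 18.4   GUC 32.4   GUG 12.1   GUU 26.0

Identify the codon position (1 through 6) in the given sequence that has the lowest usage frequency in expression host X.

Codon 1 GAA (Glu): 23.8 per 1000.
Codon 2 UGU (Cys): 7.4 per 1000.
Codon 3 GCU (Ala): 27.4 per 1000.
Codon 4 UGC (Cys): 17.0 per 1000.
Codon 5 GUG (Val): 12.1 per 1000.
Codon 6 AAA (Lys): 10.4 per 1000.
Lowest frequency is 7.4 at codon 2.

2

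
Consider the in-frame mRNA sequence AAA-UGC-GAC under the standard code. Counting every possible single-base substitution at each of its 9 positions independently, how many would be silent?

3

Codon 1 (AAA, Lys): 1 synonymous substitution.
Codon 2 (UGC, Cys): 1 synonymous substitution.
Codon 3 (GAC, Asp): 1 synonymous substitution.
Total: 1 + 1 + 1 = 3.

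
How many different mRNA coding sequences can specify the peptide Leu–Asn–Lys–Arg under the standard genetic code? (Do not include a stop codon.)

Leu: 6 codons.
Asn: 2 codons.
Lys: 2 codons.
Arg: 6 codons.
6 × 2 × 2 × 6 = 144.

144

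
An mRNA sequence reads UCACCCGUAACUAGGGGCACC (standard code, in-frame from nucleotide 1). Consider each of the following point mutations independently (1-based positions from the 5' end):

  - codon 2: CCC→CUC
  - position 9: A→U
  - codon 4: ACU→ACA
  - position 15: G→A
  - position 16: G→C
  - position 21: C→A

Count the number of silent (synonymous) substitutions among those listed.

Codon 2: CCC (Pro) → CUC (Leu) — missense.
Codon 3: GUA (Val) → GUU (Val) — synonymous.
Codon 4: ACU (Thr) → ACA (Thr) — synonymous.
Codon 5: AGG (Arg) → AGA (Arg) — synonymous.
Codon 6: GGC (Gly) → CGC (Arg) — missense.
Codon 7: ACC (Thr) → ACA (Thr) — synonymous.
Synonymous: 4 of 6.

4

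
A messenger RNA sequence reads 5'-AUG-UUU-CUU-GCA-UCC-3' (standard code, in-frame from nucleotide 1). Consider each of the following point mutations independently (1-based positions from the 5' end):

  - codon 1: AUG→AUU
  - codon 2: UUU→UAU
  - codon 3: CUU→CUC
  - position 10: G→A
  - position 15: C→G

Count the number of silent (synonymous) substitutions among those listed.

2

Codon 1: AUG (Met) → AUU (Ile) — missense.
Codon 2: UUU (Phe) → UAU (Tyr) — missense.
Codon 3: CUU (Leu) → CUC (Leu) — synonymous.
Codon 4: GCA (Ala) → ACA (Thr) — missense.
Codon 5: UCC (Ser) → UCG (Ser) — synonymous.
Synonymous: 2 of 5.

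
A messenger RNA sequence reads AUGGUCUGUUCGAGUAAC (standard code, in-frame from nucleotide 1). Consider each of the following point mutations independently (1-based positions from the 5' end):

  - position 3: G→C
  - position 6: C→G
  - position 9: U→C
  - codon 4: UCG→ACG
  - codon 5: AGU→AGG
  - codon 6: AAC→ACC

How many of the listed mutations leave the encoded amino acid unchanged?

2

Codon 1: AUG (Met) → AUC (Ile) — missense.
Codon 2: GUC (Val) → GUG (Val) — synonymous.
Codon 3: UGU (Cys) → UGC (Cys) — synonymous.
Codon 4: UCG (Ser) → ACG (Thr) — missense.
Codon 5: AGU (Ser) → AGG (Arg) — missense.
Codon 6: AAC (Asn) → ACC (Thr) — missense.
Synonymous: 2 of 6.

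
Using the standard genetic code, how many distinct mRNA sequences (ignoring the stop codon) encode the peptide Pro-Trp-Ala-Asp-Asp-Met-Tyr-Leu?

Pro: 4 codons.
Trp: 1 codon.
Ala: 4 codons.
Asp: 2 codons.
Asp: 2 codons.
Met: 1 codon.
Tyr: 2 codons.
Leu: 6 codons.
4 × 1 × 4 × 2 × 2 × 1 × 2 × 6 = 768.

768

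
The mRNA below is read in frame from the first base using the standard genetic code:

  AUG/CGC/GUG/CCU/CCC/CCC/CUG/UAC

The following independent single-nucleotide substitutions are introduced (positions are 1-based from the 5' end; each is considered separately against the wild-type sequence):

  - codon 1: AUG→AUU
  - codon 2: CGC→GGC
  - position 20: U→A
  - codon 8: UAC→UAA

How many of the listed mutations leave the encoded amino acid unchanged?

Codon 1: AUG (Met) → AUU (Ile) — missense.
Codon 2: CGC (Arg) → GGC (Gly) — missense.
Codon 7: CUG (Leu) → CAG (Gln) — missense.
Codon 8: UAC (Tyr) → UAA (Stop) — nonsense.
Synonymous: 0 of 4.

0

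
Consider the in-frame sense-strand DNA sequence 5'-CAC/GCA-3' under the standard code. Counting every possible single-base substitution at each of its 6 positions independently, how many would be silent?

4

Codon 1 (CAC, His): 1 synonymous substitution.
Codon 2 (GCA, Ala): 3 synonymous substitutions.
Total: 1 + 3 = 4.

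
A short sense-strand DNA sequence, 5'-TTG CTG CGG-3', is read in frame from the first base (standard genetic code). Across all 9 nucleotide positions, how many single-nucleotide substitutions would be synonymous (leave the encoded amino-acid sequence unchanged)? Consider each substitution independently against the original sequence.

10

Codon 1 (TTG, Leu): 2 synonymous substitutions.
Codon 2 (CTG, Leu): 4 synonymous substitutions.
Codon 3 (CGG, Arg): 4 synonymous substitutions.
Total: 2 + 4 + 4 = 10.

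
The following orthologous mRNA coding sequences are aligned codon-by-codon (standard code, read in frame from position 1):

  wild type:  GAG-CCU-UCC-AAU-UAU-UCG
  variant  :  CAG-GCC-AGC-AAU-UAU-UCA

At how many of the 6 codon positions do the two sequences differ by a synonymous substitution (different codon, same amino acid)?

Codon 1: GAG Glu / CAG Gln — nonsynonymous.
Codon 2: CCU Pro / GCC Ala — nonsynonymous.
Codon 3: UCC Ser / AGC Ser — synonymous.
Codon 4: AAU Asn / AAU Asn — identical.
Codon 5: UAU Tyr / UAU Tyr — identical.
Codon 6: UCG Ser / UCA Ser — synonymous.
Synonymous differences: 2.

2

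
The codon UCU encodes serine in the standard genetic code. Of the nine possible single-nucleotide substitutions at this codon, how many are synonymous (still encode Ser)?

Position 1: none → 0 synonymous.
Position 2: none → 0 synonymous.
Position 3: UCC, UCA, UCG → 3 synonymous.
Total: 0 + 0 + 3 = 3.

3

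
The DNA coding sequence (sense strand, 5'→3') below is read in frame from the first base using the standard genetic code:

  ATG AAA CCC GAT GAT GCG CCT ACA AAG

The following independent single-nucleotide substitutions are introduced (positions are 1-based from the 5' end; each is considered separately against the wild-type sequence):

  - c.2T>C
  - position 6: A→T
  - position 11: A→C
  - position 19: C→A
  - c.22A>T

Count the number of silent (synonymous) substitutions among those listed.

Codon 1: ATG (Met) → ACG (Thr) — missense.
Codon 2: AAA (Lys) → AAT (Asn) — missense.
Codon 4: GAT (Asp) → GCT (Ala) — missense.
Codon 7: CCT (Pro) → ACT (Thr) — missense.
Codon 8: ACA (Thr) → TCA (Ser) — missense.
Synonymous: 0 of 5.

0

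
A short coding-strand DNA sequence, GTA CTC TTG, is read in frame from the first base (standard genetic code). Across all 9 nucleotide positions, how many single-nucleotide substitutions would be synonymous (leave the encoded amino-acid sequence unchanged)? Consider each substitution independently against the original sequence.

Codon 1 (GTA, Val): 3 synonymous substitutions.
Codon 2 (CTC, Leu): 3 synonymous substitutions.
Codon 3 (TTG, Leu): 2 synonymous substitutions.
Total: 3 + 3 + 2 = 8.

8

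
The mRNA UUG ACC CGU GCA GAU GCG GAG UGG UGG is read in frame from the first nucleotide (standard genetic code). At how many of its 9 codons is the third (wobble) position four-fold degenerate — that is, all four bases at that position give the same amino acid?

4

Codon 1 UUG (Leu): third position 2-fold.
Codon 2 ACC (Thr): third position 4-fold.
Codon 3 CGU (Arg): third position 4-fold.
Codon 4 GCA (Ala): third position 4-fold.
Codon 5 GAU (Asp): third position 2-fold.
Codon 6 GCG (Ala): third position 4-fold.
Codon 7 GAG (Glu): third position 2-fold.
Codon 8 UGG (Trp): third position 1-fold.
Codon 9 UGG (Trp): third position 1-fold.
Four-fold degenerate third positions: 4.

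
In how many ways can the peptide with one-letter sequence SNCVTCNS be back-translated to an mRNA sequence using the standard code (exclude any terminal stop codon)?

9216

Ser: 6 codons.
Asn: 2 codons.
Cys: 2 codons.
Val: 4 codons.
Thr: 4 codons.
Cys: 2 codons.
Asn: 2 codons.
Ser: 6 codons.
6 × 2 × 2 × 4 × 4 × 2 × 2 × 6 = 9216.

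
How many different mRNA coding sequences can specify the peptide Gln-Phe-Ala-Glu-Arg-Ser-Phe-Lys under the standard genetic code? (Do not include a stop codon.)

Gln: 2 codons.
Phe: 2 codons.
Ala: 4 codons.
Glu: 2 codons.
Arg: 6 codons.
Ser: 6 codons.
Phe: 2 codons.
Lys: 2 codons.
2 × 2 × 4 × 2 × 6 × 6 × 2 × 2 = 4608.

4608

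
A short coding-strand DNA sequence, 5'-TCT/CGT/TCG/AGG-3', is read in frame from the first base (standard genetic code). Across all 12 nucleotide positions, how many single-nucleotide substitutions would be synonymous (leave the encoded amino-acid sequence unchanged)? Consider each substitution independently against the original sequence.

Codon 1 (TCT, Ser): 3 synonymous substitutions.
Codon 2 (CGT, Arg): 3 synonymous substitutions.
Codon 3 (TCG, Ser): 3 synonymous substitutions.
Codon 4 (AGG, Arg): 2 synonymous substitutions.
Total: 3 + 3 + 3 + 2 = 11.

11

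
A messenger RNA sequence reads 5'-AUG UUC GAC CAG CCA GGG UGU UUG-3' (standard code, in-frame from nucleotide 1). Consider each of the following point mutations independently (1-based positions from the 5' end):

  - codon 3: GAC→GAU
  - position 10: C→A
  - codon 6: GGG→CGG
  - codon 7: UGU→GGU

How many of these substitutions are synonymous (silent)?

Codon 3: GAC (Asp) → GAU (Asp) — synonymous.
Codon 4: CAG (Gln) → AAG (Lys) — missense.
Codon 6: GGG (Gly) → CGG (Arg) — missense.
Codon 7: UGU (Cys) → GGU (Gly) — missense.
Synonymous: 1 of 4.

1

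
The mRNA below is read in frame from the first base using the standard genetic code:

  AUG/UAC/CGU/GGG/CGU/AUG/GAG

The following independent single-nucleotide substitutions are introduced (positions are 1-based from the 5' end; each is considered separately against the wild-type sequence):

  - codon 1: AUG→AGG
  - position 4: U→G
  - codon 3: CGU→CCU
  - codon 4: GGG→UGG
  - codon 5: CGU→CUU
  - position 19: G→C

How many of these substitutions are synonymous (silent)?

Codon 1: AUG (Met) → AGG (Arg) — missense.
Codon 2: UAC (Tyr) → GAC (Asp) — missense.
Codon 3: CGU (Arg) → CCU (Pro) — missense.
Codon 4: GGG (Gly) → UGG (Trp) — missense.
Codon 5: CGU (Arg) → CUU (Leu) — missense.
Codon 7: GAG (Glu) → CAG (Gln) — missense.
Synonymous: 0 of 6.

0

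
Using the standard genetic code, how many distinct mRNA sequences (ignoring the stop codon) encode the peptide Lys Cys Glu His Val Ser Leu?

Lys: 2 codons.
Cys: 2 codons.
Glu: 2 codons.
His: 2 codons.
Val: 4 codons.
Ser: 6 codons.
Leu: 6 codons.
2 × 2 × 2 × 2 × 4 × 6 × 6 = 2304.

2304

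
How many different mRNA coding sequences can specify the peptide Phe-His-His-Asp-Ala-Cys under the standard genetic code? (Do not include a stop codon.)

Phe: 2 codons.
His: 2 codons.
His: 2 codons.
Asp: 2 codons.
Ala: 4 codons.
Cys: 2 codons.
2 × 2 × 2 × 2 × 4 × 2 = 128.

128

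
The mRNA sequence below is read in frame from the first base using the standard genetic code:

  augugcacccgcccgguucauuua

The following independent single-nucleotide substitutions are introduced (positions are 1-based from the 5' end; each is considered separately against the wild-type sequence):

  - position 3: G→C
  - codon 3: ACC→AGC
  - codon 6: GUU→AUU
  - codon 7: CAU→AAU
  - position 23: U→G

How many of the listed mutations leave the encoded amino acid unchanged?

Codon 1: AUG (Met) → AUC (Ile) — missense.
Codon 3: ACC (Thr) → AGC (Ser) — missense.
Codon 6: GUU (Val) → AUU (Ile) — missense.
Codon 7: CAU (His) → AAU (Asn) — missense.
Codon 8: UUA (Leu) → UGA (Stop) — nonsense.
Synonymous: 0 of 5.

0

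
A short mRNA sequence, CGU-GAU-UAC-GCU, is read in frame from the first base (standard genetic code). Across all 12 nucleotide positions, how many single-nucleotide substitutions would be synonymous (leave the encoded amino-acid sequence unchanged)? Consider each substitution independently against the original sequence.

Codon 1 (CGU, Arg): 3 synonymous substitutions.
Codon 2 (GAU, Asp): 1 synonymous substitution.
Codon 3 (UAC, Tyr): 1 synonymous substitution.
Codon 4 (GCU, Ala): 3 synonymous substitutions.
Total: 3 + 1 + 1 + 3 = 8.

8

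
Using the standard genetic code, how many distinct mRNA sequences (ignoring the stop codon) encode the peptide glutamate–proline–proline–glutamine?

64

Glu: 2 codons.
Pro: 4 codons.
Pro: 4 codons.
Gln: 2 codons.
2 × 4 × 4 × 2 = 64.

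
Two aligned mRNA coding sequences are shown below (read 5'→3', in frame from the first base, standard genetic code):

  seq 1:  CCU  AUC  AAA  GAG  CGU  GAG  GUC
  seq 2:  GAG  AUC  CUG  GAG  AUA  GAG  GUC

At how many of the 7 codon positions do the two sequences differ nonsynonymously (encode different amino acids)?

Codon 1: CCU Pro / GAG Glu — nonsynonymous.
Codon 2: AUC Ile / AUC Ile — identical.
Codon 3: AAA Lys / CUG Leu — nonsynonymous.
Codon 4: GAG Glu / GAG Glu — identical.
Codon 5: CGU Arg / AUA Ile — nonsynonymous.
Codon 6: GAG Glu / GAG Glu — identical.
Codon 7: GUC Val / GUC Val — identical.
Nonsynonymous differences: 3.

3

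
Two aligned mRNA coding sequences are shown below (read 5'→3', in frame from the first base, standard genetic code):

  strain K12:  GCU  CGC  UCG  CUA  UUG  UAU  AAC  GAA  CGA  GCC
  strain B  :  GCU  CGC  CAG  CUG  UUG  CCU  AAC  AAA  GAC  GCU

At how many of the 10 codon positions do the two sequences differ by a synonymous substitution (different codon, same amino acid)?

2

Codon 1: GCU Ala / GCU Ala — identical.
Codon 2: CGC Arg / CGC Arg — identical.
Codon 3: UCG Ser / CAG Gln — nonsynonymous.
Codon 4: CUA Leu / CUG Leu — synonymous.
Codon 5: UUG Leu / UUG Leu — identical.
Codon 6: UAU Tyr / CCU Pro — nonsynonymous.
Codon 7: AAC Asn / AAC Asn — identical.
Codon 8: GAA Glu / AAA Lys — nonsynonymous.
Codon 9: CGA Arg / GAC Asp — nonsynonymous.
Codon 10: GCC Ala / GCU Ala — synonymous.
Synonymous differences: 2.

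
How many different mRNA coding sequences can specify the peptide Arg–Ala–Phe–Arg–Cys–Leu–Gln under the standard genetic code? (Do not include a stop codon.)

Arg: 6 codons.
Ala: 4 codons.
Phe: 2 codons.
Arg: 6 codons.
Cys: 2 codons.
Leu: 6 codons.
Gln: 2 codons.
6 × 4 × 2 × 6 × 2 × 6 × 2 = 6912.

6912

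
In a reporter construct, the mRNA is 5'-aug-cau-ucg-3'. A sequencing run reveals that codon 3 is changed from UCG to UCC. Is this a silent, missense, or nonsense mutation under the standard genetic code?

silent

Position 9 falls in codon 3: UCG → Ser.
After the substitution the codon is UCC → Ser.
Both encode Ser, so the change is synonymous.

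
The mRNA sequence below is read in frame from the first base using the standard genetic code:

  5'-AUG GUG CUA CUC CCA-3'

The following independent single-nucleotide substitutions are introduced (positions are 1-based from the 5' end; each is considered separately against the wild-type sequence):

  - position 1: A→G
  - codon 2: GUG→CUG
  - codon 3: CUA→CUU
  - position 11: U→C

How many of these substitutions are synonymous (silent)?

1

Codon 1: AUG (Met) → GUG (Val) — missense.
Codon 2: GUG (Val) → CUG (Leu) — missense.
Codon 3: CUA (Leu) → CUU (Leu) — synonymous.
Codon 4: CUC (Leu) → CCC (Pro) — missense.
Synonymous: 1 of 4.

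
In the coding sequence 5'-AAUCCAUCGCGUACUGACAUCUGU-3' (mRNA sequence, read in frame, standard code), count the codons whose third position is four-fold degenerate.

Codon 1 AAU (Asn): third position 2-fold.
Codon 2 CCA (Pro): third position 4-fold.
Codon 3 UCG (Ser): third position 4-fold.
Codon 4 CGU (Arg): third position 4-fold.
Codon 5 ACU (Thr): third position 4-fold.
Codon 6 GAC (Asp): third position 2-fold.
Codon 7 AUC (Ile): third position 3-fold.
Codon 8 UGU (Cys): third position 2-fold.
Four-fold degenerate third positions: 4.

4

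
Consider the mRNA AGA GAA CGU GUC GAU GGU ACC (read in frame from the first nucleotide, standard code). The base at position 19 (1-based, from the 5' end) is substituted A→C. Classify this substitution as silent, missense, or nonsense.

Position 19 falls in codon 7: ACC → Thr.
After the substitution the codon is CCC → Pro.
Thr ≠ Pro, so this is a missense mutation.

missense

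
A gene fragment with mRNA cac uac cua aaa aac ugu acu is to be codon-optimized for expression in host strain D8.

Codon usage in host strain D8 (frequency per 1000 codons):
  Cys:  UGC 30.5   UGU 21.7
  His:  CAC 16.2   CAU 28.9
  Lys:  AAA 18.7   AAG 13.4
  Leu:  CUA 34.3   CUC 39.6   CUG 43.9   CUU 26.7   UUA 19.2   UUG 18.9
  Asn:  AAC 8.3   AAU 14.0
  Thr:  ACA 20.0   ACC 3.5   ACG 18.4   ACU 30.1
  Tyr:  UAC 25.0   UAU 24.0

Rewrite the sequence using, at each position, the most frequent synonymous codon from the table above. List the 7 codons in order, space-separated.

Codon 1 (His): best is CAU at 28.9.
Codon 2 (Tyr): best is UAC at 25.0.
Codon 3 (Leu): best is CUG at 43.9.
Codon 4 (Lys): best is AAA at 18.7.
Codon 5 (Asn): best is AAU at 14.0.
Codon 6 (Cys): best is UGC at 30.5.
Codon 7 (Thr): best is ACU at 30.1.

CAU UAC CUG AAA AAU UGC ACU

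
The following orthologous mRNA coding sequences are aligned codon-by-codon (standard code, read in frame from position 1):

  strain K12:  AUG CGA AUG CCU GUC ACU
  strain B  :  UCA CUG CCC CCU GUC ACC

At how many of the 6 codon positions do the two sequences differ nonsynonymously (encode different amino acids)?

Codon 1: AUG Met / UCA Ser — nonsynonymous.
Codon 2: CGA Arg / CUG Leu — nonsynonymous.
Codon 3: AUG Met / CCC Pro — nonsynonymous.
Codon 4: CCU Pro / CCU Pro — identical.
Codon 5: GUC Val / GUC Val — identical.
Codon 6: ACU Thr / ACC Thr — synonymous.
Nonsynonymous differences: 3.

3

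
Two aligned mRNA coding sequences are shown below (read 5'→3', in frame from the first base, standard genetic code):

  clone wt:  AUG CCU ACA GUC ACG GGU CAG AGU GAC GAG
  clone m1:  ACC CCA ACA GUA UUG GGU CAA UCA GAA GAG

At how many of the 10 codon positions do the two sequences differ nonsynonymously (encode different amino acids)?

3

Codon 1: AUG Met / ACC Thr — nonsynonymous.
Codon 2: CCU Pro / CCA Pro — synonymous.
Codon 3: ACA Thr / ACA Thr — identical.
Codon 4: GUC Val / GUA Val — synonymous.
Codon 5: ACG Thr / UUG Leu — nonsynonymous.
Codon 6: GGU Gly / GGU Gly — identical.
Codon 7: CAG Gln / CAA Gln — synonymous.
Codon 8: AGU Ser / UCA Ser — synonymous.
Codon 9: GAC Asp / GAA Glu — nonsynonymous.
Codon 10: GAG Glu / GAG Glu — identical.
Nonsynonymous differences: 3.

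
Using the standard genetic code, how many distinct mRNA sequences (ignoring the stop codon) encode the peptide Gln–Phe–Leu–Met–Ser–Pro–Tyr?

1152

Gln: 2 codons.
Phe: 2 codons.
Leu: 6 codons.
Met: 1 codon.
Ser: 6 codons.
Pro: 4 codons.
Tyr: 2 codons.
2 × 2 × 6 × 1 × 6 × 4 × 2 = 1152.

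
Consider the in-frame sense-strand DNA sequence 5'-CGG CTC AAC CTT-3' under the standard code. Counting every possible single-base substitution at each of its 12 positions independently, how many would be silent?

Codon 1 (CGG, Arg): 4 synonymous substitutions.
Codon 2 (CTC, Leu): 3 synonymous substitutions.
Codon 3 (AAC, Asn): 1 synonymous substitution.
Codon 4 (CTT, Leu): 3 synonymous substitutions.
Total: 4 + 3 + 1 + 3 = 11.

11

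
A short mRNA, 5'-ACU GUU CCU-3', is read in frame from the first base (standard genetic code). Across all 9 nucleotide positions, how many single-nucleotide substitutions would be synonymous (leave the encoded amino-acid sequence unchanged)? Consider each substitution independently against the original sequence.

Codon 1 (ACU, Thr): 3 synonymous substitutions.
Codon 2 (GUU, Val): 3 synonymous substitutions.
Codon 3 (CCU, Pro): 3 synonymous substitutions.
Total: 3 + 3 + 3 = 9.

9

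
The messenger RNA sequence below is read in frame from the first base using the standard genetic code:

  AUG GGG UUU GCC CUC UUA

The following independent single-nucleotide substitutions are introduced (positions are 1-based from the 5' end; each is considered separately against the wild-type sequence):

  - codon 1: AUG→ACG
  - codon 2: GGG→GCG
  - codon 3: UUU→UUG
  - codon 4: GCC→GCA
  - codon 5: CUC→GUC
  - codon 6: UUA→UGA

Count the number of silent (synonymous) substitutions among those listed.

Codon 1: AUG (Met) → ACG (Thr) — missense.
Codon 2: GGG (Gly) → GCG (Ala) — missense.
Codon 3: UUU (Phe) → UUG (Leu) — missense.
Codon 4: GCC (Ala) → GCA (Ala) — synonymous.
Codon 5: CUC (Leu) → GUC (Val) — missense.
Codon 6: UUA (Leu) → UGA (Stop) — nonsense.
Synonymous: 1 of 6.

1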